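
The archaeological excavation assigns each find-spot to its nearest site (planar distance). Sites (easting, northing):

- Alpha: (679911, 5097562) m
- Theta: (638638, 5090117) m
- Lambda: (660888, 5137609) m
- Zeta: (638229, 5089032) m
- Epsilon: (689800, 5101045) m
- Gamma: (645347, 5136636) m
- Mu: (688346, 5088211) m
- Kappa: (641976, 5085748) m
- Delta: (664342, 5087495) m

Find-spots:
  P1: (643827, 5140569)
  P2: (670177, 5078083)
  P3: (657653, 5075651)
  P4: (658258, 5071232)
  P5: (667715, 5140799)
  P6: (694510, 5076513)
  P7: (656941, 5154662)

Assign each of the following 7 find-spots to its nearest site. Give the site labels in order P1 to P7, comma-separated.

Gamma, Delta, Delta, Delta, Lambda, Mu, Lambda

P1 → Gamma (d²=17778889.00)
P2 → Delta (d²=122632969.00)
P3 → Delta (d²=185023057.00)
P4 → Delta (d²=301500225.00)
P5 → Lambda (d²=56784029.00)
P6 → Mu (d²=174838100.00)
P7 → Lambda (d²=306383618.00)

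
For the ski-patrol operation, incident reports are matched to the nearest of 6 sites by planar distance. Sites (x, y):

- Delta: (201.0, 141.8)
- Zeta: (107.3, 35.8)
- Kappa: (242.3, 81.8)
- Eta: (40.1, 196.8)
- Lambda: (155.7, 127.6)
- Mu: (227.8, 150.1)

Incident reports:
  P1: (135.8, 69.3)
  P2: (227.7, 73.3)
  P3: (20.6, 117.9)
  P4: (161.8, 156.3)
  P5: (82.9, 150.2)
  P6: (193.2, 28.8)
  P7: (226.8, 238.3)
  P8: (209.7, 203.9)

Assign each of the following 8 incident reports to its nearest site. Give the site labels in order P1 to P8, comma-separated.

Zeta, Kappa, Eta, Lambda, Eta, Kappa, Mu, Mu

P1 → Zeta (d²=1934.50)
P2 → Kappa (d²=285.41)
P3 → Eta (d²=6605.46)
P4 → Lambda (d²=860.90)
P5 → Eta (d²=4003.40)
P6 → Kappa (d²=5219.81)
P7 → Mu (d²=7780.24)
P8 → Mu (d²=3222.05)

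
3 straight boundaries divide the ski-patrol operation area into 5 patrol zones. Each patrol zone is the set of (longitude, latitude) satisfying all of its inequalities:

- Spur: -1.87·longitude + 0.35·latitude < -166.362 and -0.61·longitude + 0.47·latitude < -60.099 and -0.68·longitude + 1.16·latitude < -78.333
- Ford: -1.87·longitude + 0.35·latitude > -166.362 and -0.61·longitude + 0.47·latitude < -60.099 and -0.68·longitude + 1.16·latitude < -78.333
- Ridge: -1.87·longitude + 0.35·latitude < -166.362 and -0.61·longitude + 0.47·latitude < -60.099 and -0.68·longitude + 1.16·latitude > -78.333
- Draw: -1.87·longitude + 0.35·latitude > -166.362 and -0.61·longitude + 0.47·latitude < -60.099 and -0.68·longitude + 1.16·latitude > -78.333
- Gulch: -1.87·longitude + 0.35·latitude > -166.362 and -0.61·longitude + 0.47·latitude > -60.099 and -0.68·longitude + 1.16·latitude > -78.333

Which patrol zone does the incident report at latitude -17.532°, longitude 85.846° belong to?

Spur

-1.87·85.846 + 0.35·-17.532 = -166.668, which is < -166.362
-0.61·85.846 + 0.47·-17.532 = -60.606, which is < -60.099
-0.68·85.846 + 1.16·-17.532 = -78.712, which is < -78.333
This sign pattern matches Spur.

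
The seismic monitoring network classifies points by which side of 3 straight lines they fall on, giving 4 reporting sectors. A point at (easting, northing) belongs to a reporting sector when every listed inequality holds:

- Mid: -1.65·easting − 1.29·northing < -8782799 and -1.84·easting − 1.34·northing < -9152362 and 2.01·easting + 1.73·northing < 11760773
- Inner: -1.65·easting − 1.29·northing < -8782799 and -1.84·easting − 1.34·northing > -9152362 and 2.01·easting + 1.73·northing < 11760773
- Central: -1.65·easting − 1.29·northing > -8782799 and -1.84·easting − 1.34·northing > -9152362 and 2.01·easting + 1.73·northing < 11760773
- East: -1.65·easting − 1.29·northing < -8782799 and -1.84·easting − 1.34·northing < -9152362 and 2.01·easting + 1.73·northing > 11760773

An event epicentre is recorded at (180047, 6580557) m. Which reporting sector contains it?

-1.65·180047 − 1.29·6580557 = -8785996.080, which is < -8782799
-1.84·180047 − 1.34·6580557 = -9149232.860, which is > -9152362
2.01·180047 + 1.73·6580557 = 11746258.080, which is < 11760773
This sign pattern matches Inner.

Inner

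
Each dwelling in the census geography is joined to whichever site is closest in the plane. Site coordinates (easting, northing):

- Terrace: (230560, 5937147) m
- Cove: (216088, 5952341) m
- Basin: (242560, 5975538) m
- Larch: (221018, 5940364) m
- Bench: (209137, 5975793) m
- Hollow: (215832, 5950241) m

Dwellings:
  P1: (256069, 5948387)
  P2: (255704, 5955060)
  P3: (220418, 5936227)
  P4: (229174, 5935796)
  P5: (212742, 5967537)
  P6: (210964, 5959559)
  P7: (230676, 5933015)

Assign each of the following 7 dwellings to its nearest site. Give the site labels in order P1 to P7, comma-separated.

Terrace, Basin, Larch, Terrace, Bench, Cove, Terrace

P1 → Terrace (d²=777046681.00)
P2 → Basin (d²=592113220.00)
P3 → Larch (d²=17474769.00)
P4 → Terrace (d²=3746197.00)
P5 → Bench (d²=81157561.00)
P6 → Cove (d²=78354900.00)
P7 → Terrace (d²=17086880.00)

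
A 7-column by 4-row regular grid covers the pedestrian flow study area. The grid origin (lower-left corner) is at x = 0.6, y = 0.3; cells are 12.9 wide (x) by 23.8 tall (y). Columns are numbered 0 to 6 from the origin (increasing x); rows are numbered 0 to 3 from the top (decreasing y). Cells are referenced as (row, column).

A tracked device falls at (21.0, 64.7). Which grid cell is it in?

(1, 1)

Column index: ⌊(21.0 − 0.6) / 12.9⌋ = ⌊1.581⌋ = 1
Row offset from origin: ⌊(64.7 − 0.3) / 23.8⌋ = ⌊2.706⌋ = 2 → row 1 (counted from top)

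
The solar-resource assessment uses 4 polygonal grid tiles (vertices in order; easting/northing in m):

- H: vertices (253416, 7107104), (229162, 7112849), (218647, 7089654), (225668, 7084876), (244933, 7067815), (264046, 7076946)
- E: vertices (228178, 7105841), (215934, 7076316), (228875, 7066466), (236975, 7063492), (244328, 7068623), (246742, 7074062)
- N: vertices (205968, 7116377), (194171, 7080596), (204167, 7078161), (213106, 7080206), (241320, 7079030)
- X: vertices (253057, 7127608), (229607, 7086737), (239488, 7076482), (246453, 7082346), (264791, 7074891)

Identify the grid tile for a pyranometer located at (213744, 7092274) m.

N

Cast a ray rightward from (213744, 7092274). For each polygon, the edges (by vertex number in listed order) whose endpoints lie on opposite sides of northing = 7092274, where each meets that height, and whether that is right or left of the point:
H: 2–3 at easting≈219834.7 (right), 6–1 at easting≈258643.2 (right) → 2 crossings.
E: 1–2 at easting≈222551.8 (right), 6–1 at easting≈236103.3 (right) → 2 crossings.
N: 1–2 at easting≈198021.2 (left), 5–1 at easting≈228783.5 (right) → 1 crossing.
X: 1–2 at easting≈232783.9 (right), 5–1 at easting≈260921.8 (right) → 2 crossings.
Only N has an odd count, so the point is inside N.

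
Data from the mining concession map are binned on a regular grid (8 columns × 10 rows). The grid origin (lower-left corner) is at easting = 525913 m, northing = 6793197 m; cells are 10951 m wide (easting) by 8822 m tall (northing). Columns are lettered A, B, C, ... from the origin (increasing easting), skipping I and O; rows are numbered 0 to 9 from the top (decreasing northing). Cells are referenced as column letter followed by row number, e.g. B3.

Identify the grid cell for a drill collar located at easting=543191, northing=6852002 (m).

B3

Column index: ⌊(543191 − 525913) / 10951⌋ = ⌊1.578⌋ = 1 → column B
Row offset from origin: ⌊(6852002 − 6793197) / 8822⌋ = ⌊6.666⌋ = 6 → row 3 (counted from top)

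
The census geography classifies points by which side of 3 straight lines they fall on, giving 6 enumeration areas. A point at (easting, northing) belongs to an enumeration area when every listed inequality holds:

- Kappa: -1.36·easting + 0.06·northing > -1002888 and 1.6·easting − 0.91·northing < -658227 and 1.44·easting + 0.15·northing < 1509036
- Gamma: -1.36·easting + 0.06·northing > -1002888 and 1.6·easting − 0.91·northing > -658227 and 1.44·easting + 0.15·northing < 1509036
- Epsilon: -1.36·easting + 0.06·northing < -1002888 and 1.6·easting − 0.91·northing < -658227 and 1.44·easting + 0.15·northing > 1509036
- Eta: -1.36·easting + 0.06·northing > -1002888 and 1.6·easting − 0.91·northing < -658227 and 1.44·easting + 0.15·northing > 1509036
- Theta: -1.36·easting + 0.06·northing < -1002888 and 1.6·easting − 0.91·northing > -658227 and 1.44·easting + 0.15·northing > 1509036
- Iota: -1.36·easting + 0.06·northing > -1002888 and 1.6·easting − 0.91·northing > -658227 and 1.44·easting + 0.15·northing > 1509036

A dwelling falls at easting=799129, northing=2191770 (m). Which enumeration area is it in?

-1.36·799129 + 0.06·2191770 = -955309.240, which is > -1002888
1.6·799129 − 0.91·2191770 = -715904.300, which is < -658227
1.44·799129 + 0.15·2191770 = 1479511.260, which is < 1509036
This sign pattern matches Kappa.

Kappa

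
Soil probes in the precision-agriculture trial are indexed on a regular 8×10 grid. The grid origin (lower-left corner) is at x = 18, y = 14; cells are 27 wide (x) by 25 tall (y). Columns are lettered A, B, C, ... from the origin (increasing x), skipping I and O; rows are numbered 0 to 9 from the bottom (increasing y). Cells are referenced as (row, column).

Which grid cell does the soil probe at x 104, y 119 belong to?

Column index: ⌊(104 − 18) / 27⌋ = ⌊3.185⌋ = 3 → column D
Row offset from origin: ⌊(119 − 14) / 25⌋ = ⌊4.200⌋ = 4 → row 4

(4, D)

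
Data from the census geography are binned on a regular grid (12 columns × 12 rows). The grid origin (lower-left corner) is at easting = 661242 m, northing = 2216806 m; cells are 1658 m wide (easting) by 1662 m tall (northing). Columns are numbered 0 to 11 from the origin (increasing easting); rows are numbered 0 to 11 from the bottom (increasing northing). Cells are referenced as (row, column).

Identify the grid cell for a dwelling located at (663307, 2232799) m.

Column index: ⌊(663307 − 661242) / 1658⌋ = ⌊1.245⌋ = 1
Row offset from origin: ⌊(2232799 − 2216806) / 1662⌋ = ⌊9.623⌋ = 9 → row 9

(9, 1)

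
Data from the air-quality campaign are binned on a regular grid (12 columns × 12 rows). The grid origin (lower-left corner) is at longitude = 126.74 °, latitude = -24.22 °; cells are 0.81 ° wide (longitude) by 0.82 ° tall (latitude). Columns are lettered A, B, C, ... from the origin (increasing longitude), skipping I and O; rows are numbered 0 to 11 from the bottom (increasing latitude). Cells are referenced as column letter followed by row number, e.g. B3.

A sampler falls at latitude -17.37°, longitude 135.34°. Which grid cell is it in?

Column index: ⌊(135.34 − 126.74) / 0.81⌋ = ⌊10.617⌋ = 10 → column L
Row offset from origin: ⌊(-17.37 − -24.22) / 0.82⌋ = ⌊8.354⌋ = 8 → row 8

L8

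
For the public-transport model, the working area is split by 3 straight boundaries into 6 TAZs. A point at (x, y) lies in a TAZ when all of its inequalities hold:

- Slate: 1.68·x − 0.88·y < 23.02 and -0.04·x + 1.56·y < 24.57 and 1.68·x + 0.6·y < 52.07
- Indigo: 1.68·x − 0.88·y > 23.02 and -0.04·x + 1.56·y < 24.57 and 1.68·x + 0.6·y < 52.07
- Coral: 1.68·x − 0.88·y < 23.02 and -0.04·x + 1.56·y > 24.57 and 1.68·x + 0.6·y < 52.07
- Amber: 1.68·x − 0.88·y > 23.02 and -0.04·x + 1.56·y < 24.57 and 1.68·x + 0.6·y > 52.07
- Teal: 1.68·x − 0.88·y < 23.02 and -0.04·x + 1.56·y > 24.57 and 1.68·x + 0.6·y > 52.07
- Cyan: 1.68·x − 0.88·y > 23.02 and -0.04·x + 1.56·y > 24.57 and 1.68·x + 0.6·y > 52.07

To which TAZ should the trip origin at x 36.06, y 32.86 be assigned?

1.68·36.06 − 0.88·32.86 = 31.664, which is > 23.02
-0.04·36.06 + 1.56·32.86 = 49.819, which is > 24.57
1.68·36.06 + 0.6·32.86 = 80.297, which is > 52.07
This sign pattern matches Cyan.

Cyan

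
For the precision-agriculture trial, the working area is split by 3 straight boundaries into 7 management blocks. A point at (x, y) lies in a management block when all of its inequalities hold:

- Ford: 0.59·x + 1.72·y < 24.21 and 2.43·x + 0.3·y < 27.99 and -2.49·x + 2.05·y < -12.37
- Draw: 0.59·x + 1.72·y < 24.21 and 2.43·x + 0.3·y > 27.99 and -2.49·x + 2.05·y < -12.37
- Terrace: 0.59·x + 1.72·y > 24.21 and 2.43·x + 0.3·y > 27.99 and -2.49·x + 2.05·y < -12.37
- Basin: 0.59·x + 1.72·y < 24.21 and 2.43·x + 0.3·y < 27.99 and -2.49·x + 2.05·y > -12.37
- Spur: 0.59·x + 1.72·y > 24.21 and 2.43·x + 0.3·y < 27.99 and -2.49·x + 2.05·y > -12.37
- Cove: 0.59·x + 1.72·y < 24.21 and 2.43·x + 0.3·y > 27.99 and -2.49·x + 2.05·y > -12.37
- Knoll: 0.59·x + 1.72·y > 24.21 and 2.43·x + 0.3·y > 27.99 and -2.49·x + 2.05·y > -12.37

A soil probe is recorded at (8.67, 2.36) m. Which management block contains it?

Ford

0.59·8.67 + 1.72·2.36 = 9.174, which is < 24.21
2.43·8.67 + 0.3·2.36 = 21.776, which is < 27.99
-2.49·8.67 + 2.05·2.36 = -16.750, which is < -12.37
This sign pattern matches Ford.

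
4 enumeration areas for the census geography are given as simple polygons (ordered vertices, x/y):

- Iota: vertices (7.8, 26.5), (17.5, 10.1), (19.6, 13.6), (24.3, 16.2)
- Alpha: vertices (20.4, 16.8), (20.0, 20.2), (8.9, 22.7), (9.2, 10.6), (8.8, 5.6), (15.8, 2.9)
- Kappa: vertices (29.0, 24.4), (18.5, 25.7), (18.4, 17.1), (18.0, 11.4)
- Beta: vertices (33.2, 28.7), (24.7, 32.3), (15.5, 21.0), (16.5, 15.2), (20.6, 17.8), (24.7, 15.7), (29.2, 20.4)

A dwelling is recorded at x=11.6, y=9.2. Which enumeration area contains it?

Alpha

Cast a ray rightward from (11.6, 9.2). For each polygon, the edges (by vertex number in listed order) whose endpoints lie on opposite sides of y = 9.2, where each meets that height, and whether that is right or left of the point:
Iota: no edge straddles that height → 0 crossings.
Alpha: 4–5 at x≈9.09 (left), 6–1 at x≈17.88 (right) → 1 crossing.
Kappa: no edge straddles that height → 0 crossings.
Beta: no edge straddles that height → 0 crossings.
Only Alpha has an odd count, so the point is inside Alpha.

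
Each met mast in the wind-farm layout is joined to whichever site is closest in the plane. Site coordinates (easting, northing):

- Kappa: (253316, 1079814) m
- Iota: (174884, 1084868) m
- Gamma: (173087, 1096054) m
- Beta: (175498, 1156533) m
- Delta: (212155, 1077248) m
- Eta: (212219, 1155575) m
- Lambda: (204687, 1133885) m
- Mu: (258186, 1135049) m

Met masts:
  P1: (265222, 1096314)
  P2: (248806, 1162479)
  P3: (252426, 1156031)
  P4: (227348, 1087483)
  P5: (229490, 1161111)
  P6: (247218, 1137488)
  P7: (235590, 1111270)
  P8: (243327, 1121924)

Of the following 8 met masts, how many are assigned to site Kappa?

1

P1 → Kappa
P2 → Mu
P3 → Mu
P4 → Delta
P5 → Eta
P6 → Mu
P7 → Mu
P8 → Mu
1 of the 8 goes to Kappa.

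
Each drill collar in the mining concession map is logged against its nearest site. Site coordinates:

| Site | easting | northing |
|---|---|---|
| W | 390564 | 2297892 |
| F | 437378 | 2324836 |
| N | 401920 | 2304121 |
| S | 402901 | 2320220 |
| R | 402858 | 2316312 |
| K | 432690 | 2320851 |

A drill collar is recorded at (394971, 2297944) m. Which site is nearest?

W

Squared distances to each site:
W: 19424353.000; F: 2521533313.000; N: 86443930.000; S: 559105076.000; R: 399588193.000; K: 1947453610.000.
Minimum at W.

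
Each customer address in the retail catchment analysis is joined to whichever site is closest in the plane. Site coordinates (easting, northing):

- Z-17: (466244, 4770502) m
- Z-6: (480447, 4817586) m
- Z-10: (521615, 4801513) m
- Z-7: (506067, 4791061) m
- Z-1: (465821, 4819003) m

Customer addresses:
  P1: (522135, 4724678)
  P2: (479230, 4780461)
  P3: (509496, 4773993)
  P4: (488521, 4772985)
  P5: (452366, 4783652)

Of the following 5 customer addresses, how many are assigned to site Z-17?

3

P1 → Z-7
P2 → Z-17
P3 → Z-7
P4 → Z-17
P5 → Z-17
3 of the 5 go to Z-17.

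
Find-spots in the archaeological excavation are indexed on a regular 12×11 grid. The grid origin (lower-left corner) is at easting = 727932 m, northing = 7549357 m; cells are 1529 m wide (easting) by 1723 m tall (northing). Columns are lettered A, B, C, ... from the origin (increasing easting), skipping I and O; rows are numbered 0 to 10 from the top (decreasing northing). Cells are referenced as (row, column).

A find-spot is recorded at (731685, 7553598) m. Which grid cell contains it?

Column index: ⌊(731685 − 727932) / 1529⌋ = ⌊2.455⌋ = 2 → column C
Row offset from origin: ⌊(7553598 − 7549357) / 1723⌋ = ⌊2.461⌋ = 2 → row 8 (counted from top)

(8, C)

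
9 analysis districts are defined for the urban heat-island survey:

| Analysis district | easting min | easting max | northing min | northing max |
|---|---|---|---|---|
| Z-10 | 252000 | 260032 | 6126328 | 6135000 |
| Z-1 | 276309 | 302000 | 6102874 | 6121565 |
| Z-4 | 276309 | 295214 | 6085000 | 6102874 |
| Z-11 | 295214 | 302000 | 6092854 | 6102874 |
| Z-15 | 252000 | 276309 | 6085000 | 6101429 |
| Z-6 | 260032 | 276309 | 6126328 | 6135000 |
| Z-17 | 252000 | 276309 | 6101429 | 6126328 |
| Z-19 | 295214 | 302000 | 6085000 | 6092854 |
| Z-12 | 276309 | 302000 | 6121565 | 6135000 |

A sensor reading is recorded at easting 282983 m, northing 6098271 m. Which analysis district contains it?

Z-4

The point has easting = 282983 and northing = 6098271.
Only Z-4 satisfies 276309 ≤ easting ≤ 295214 and 6085000 ≤ northing ≤ 6102874.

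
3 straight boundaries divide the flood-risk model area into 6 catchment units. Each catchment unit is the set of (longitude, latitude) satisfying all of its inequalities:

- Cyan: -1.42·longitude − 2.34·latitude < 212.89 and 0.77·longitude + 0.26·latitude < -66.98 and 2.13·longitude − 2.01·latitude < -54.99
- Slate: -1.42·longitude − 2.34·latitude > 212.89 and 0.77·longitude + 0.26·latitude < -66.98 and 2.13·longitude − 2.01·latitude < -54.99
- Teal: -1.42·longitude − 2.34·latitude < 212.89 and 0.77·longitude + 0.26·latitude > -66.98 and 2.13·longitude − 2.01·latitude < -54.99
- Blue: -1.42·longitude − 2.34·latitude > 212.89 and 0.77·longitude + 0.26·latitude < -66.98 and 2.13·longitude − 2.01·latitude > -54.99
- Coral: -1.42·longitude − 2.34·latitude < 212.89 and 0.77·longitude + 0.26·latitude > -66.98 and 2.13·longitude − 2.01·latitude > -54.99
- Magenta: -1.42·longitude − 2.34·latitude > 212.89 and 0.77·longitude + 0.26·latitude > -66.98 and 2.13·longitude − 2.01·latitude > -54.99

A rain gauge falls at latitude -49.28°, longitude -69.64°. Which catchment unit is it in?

Magenta

-1.42·-69.64 − 2.34·-49.28 = 214.204, which is > 212.89
0.77·-69.64 + 0.26·-49.28 = -66.436, which is > -66.98
2.13·-69.64 − 2.01·-49.28 = -49.280, which is > -54.99
This sign pattern matches Magenta.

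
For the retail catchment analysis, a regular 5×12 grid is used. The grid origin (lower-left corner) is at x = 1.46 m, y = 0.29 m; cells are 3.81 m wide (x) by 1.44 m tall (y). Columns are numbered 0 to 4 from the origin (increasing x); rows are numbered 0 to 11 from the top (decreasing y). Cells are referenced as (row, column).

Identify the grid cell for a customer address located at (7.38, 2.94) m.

(10, 1)

Column index: ⌊(7.38 − 1.46) / 3.81⌋ = ⌊1.554⌋ = 1
Row offset from origin: ⌊(2.94 − 0.29) / 1.44⌋ = ⌊1.840⌋ = 1 → row 10 (counted from top)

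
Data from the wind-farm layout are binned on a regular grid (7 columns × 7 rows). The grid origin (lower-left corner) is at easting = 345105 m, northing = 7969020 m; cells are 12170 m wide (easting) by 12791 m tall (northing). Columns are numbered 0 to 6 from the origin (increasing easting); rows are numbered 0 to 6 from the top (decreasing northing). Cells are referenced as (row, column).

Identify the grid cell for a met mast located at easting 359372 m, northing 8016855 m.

Column index: ⌊(359372 − 345105) / 12170⌋ = ⌊1.172⌋ = 1
Row offset from origin: ⌊(8016855 − 7969020) / 12791⌋ = ⌊3.740⌋ = 3 → row 3 (counted from top)

(3, 1)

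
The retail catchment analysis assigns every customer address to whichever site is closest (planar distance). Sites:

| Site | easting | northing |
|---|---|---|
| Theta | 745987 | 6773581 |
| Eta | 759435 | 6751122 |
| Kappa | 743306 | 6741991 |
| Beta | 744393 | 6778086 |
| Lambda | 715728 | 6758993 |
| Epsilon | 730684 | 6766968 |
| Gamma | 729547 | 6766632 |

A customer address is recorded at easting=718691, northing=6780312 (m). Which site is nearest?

Gamma

Squared distances to each site:
Theta: 790377977.000; Eta: 2512129636.000; Kappa: 2074397266.000; Beta: 665547880.000; Lambda: 463279130.000; Epsilon: 321894385.000; Gamma: 304995136.000.
Minimum at Gamma.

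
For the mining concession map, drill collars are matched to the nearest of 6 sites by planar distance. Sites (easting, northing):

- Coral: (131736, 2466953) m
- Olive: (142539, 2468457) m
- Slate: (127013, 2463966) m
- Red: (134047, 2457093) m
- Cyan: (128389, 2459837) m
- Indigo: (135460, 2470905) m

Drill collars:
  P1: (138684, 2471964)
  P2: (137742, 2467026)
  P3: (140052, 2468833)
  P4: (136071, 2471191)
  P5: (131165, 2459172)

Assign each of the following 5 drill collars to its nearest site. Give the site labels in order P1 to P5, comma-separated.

P1 → Indigo (d²=11515657.00)
P2 → Indigo (d²=20254165.00)
P3 → Olive (d²=6326545.00)
P4 → Indigo (d²=455117.00)
P5 → Cyan (d²=8148401.00)

Indigo, Indigo, Olive, Indigo, Cyan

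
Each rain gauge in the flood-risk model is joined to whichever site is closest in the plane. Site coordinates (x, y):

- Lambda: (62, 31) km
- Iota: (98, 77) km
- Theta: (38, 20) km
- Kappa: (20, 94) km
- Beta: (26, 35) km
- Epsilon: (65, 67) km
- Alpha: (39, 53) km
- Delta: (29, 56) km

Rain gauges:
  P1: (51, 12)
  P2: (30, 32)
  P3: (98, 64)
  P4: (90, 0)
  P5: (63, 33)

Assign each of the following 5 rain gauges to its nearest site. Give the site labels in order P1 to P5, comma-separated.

Theta, Beta, Iota, Lambda, Lambda

P1 → Theta (d²=233.00)
P2 → Beta (d²=25.00)
P3 → Iota (d²=169.00)
P4 → Lambda (d²=1745.00)
P5 → Lambda (d²=5.00)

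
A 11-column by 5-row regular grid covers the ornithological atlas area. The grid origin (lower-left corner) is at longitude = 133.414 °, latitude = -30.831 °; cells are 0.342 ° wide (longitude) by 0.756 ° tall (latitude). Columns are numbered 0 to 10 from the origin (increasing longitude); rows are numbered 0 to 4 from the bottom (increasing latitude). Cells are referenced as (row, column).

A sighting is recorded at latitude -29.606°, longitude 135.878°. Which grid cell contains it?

(1, 7)

Column index: ⌊(135.878 − 133.414) / 0.342⌋ = ⌊7.205⌋ = 7
Row offset from origin: ⌊(-29.606 − -30.831) / 0.756⌋ = ⌊1.620⌋ = 1 → row 1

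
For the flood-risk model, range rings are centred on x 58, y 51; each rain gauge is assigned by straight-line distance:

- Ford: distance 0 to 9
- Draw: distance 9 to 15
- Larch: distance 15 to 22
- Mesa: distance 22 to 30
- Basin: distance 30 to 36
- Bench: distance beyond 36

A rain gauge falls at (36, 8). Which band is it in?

Bench

Distance = √((36−58)² + (8−51)²) = √(484.000 + 1849.000) = 48.301.
36 ≤ 48.301 < ∞ → Bench.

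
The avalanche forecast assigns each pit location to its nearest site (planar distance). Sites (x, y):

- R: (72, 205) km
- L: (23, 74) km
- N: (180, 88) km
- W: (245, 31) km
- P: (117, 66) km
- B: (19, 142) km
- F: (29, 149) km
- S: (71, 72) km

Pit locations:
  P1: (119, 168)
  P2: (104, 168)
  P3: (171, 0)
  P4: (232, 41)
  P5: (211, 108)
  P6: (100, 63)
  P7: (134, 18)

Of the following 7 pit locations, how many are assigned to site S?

P1 → R
P2 → R
P3 → W
P4 → W
P5 → N
P6 → P
P7 → P
0 of the 7 go to S.

0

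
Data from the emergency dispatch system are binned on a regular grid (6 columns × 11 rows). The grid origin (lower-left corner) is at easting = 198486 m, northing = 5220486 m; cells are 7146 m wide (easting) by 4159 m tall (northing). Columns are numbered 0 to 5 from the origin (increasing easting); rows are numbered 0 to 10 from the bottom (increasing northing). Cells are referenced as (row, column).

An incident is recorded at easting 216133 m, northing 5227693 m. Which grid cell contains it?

(1, 2)

Column index: ⌊(216133 − 198486) / 7146⌋ = ⌊2.469⌋ = 2
Row offset from origin: ⌊(5227693 − 5220486) / 4159⌋ = ⌊1.733⌋ = 1 → row 1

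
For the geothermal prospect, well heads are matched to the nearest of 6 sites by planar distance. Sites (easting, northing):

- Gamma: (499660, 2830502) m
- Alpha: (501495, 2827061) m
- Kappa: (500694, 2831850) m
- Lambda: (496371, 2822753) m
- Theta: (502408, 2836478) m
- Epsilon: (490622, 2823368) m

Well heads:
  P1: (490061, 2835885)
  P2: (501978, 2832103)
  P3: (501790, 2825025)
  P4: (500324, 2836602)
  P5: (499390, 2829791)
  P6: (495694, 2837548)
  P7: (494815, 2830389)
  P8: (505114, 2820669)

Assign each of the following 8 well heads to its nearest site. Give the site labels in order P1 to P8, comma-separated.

P1 → Gamma (d²=121117490.00)
P2 → Kappa (d²=1712665.00)
P3 → Alpha (d²=4232321.00)
P4 → Theta (d²=4358432.00)
P5 → Gamma (d²=578421.00)
P6 → Theta (d²=46222696.00)
P7 → Gamma (d²=23486794.00)
P8 → Alpha (d²=53954825.00)

Gamma, Kappa, Alpha, Theta, Gamma, Theta, Gamma, Alpha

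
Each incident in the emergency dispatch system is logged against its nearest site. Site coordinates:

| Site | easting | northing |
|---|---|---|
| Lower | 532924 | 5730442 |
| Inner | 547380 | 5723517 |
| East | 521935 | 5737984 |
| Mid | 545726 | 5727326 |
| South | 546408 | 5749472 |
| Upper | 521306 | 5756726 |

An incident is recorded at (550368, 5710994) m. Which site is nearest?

Inner

Squared distances to each site:
Lower: 682517840.000; Inner: 165753673.000; East: 1536895589.000; Mid: 288282388.000; South: 1496238084.000; Upper: 2936015668.000.
Minimum at Inner.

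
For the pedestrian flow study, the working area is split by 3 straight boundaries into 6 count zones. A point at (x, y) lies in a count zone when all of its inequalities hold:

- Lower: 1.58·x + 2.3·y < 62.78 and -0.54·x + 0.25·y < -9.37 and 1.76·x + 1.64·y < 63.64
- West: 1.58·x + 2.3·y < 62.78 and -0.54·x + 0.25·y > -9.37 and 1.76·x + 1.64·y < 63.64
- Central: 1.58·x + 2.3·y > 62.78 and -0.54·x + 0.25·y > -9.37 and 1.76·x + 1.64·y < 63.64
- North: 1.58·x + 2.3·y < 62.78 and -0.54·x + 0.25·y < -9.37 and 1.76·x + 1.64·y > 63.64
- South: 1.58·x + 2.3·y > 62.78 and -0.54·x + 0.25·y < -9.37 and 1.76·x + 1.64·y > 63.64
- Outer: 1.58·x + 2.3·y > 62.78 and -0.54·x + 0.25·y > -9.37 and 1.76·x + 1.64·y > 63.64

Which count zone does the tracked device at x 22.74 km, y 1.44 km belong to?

1.58·22.74 + 2.3·1.44 = 39.241, which is < 62.78
-0.54·22.74 + 0.25·1.44 = -11.920, which is < -9.37
1.76·22.74 + 1.64·1.44 = 42.384, which is < 63.64
This sign pattern matches Lower.

Lower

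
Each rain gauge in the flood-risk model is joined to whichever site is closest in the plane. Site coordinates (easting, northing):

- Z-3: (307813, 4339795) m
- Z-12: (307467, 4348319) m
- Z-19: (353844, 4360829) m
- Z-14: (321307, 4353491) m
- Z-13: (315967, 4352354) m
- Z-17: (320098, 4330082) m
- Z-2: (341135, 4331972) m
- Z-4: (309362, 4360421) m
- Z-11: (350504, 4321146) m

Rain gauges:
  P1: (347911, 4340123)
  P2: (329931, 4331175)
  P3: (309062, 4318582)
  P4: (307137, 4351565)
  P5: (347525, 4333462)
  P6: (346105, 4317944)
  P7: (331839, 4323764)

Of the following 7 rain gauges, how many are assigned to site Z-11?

1

P1 → Z-2
P2 → Z-17
P3 → Z-17
P4 → Z-12
P5 → Z-2
P6 → Z-11
P7 → Z-2
1 of the 7 goes to Z-11.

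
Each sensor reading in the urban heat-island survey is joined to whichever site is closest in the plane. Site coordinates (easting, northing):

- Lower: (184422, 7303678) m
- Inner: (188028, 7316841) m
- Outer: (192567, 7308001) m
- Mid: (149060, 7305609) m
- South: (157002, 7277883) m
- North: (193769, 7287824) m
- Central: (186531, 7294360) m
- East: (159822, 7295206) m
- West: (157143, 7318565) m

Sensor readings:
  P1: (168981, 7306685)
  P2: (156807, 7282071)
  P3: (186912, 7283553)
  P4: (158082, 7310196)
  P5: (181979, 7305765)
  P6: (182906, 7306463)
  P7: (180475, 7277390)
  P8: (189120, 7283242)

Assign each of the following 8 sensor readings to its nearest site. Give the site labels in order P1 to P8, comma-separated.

East, South, North, West, Lower, Lower, North, North

P1 → East (d²=215654722.00)
P2 → South (d²=17577369.00)
P3 → North (d²=65259890.00)
P4 → West (d²=70921882.00)
P5 → Lower (d²=10323818.00)
P6 → Lower (d²=10054481.00)
P7 → North (d²=285598792.00)
P8 → North (d²=42607925.00)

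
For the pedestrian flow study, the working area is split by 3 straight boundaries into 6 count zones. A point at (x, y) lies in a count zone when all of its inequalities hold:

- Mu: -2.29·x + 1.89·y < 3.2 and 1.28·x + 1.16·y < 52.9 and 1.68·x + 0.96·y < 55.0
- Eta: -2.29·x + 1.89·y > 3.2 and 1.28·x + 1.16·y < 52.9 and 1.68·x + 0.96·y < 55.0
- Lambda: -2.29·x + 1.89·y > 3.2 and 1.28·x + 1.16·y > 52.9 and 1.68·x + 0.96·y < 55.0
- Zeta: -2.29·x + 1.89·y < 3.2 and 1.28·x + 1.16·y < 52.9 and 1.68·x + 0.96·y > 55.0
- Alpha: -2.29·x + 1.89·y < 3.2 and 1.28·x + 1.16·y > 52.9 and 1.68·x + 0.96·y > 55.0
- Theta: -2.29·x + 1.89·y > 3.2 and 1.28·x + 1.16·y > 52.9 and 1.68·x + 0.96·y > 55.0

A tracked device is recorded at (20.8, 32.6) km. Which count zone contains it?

-2.29·20.8 + 1.89·32.6 = 13.982, which is > 3.2
1.28·20.8 + 1.16·32.6 = 64.440, which is > 52.9
1.68·20.8 + 0.96·32.6 = 66.240, which is > 55.0
This sign pattern matches Theta.

Theta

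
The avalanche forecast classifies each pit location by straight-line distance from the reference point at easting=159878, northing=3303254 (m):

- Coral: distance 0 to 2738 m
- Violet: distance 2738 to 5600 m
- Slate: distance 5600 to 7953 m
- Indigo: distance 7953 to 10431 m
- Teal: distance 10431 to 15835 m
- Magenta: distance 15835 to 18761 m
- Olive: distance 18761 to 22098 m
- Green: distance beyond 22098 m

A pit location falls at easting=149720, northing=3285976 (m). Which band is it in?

Olive

Distance = √((149720−159878)² + (3285976−3303254)²) = √(103184964.000 + 298529284.000) = 20042.810 m.
18761 ≤ 20042.810 < 22098 → Olive.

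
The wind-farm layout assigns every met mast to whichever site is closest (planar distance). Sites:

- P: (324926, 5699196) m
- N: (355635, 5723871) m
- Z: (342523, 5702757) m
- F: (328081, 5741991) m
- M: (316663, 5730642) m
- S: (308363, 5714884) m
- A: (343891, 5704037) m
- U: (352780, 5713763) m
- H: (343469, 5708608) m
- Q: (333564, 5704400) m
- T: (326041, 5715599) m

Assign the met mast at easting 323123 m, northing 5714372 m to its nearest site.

T

Squared distances to each site:
P: 233561785.000; N: 1147261145.000; Z: 511268225.000; F: 787390925.000; M: 306444500.000; S: 218119744.000; A: 538122049.000; U: 879908530.000; H: 447183412.000; Q: 208455265.000; T: 10020253.000.
Minimum at T.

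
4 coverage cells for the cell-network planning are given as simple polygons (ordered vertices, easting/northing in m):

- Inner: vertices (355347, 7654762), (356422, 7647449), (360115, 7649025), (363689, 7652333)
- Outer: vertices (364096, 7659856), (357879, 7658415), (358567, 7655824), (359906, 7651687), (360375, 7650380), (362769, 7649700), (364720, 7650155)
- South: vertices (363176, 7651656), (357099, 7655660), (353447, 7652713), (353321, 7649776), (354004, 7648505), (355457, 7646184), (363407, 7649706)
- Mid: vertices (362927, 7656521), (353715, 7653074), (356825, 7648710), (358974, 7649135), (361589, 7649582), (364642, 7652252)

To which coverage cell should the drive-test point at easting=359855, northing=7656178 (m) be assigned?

Cast a ray rightward from (359855, 7656178). For each polygon, the edges (by vertex number in listed order) whose endpoints lie on opposite sides of northing = 7656178, where each meets that height, and whether that is right or left of the point:
Inner: no edge straddles that height → 0 crossings.
Outer: 2–3 at easting≈358473.0 (left), 7–1 at easting≈364332.6 (right) → 1 crossing.
South: no edge straddles that height → 0 crossings.
Mid: 1–2 at easting≈362010.3 (right), 6–1 at easting≈363064.8 (right) → 2 crossings.
Only Outer has an odd count, so the point is inside Outer.

Outer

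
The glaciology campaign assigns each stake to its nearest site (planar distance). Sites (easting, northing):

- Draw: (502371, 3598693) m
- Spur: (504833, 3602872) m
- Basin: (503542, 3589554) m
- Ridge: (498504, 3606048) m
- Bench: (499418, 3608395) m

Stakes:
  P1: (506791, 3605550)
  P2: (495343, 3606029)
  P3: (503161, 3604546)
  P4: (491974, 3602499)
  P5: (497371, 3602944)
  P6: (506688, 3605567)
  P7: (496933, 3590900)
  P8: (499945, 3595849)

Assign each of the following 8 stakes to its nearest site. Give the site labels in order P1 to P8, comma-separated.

P1 → Spur (d²=11005448.00)
P2 → Ridge (d²=9992282.00)
P3 → Spur (d²=5597860.00)
P4 → Ridge (d²=55236301.00)
P5 → Ridge (d²=10918505.00)
P6 → Spur (d²=10704050.00)
P7 → Basin (d²=45490597.00)
P8 → Draw (d²=13973812.00)

Spur, Ridge, Spur, Ridge, Ridge, Spur, Basin, Draw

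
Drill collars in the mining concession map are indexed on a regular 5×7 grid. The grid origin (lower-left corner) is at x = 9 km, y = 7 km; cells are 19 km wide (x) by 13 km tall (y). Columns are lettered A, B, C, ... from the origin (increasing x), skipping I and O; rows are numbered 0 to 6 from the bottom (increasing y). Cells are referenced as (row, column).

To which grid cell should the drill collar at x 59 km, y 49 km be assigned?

Column index: ⌊(59 − 9) / 19⌋ = ⌊2.632⌋ = 2 → column C
Row offset from origin: ⌊(49 − 7) / 13⌋ = ⌊3.231⌋ = 3 → row 3

(3, C)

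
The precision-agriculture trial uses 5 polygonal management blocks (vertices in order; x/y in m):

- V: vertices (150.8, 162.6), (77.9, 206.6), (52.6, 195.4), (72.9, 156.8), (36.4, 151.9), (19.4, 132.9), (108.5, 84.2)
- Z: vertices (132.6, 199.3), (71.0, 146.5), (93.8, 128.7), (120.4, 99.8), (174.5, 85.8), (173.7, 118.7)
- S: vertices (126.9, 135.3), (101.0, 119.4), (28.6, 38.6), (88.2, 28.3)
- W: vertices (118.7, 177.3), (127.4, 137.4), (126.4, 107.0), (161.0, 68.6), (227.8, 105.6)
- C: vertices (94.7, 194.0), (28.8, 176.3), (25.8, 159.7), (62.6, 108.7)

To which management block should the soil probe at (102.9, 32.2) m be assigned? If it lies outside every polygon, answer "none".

none

Cast a ray rightward from (102.9, 32.2). For each polygon, the edges (by vertex number in listed order) whose endpoints lie on opposite sides of y = 32.2, where each meets that height, and whether that is right or left of the point:
V: no edge straddles that height → 0 crossings.
Z: no edge straddles that height → 0 crossings.
S: 3–4 at x≈65.63 (left), 4–1 at x≈89.61 (left) → 0 crossings.
W: no edge straddles that height → 0 crossings.
C: no edge straddles that height → 0 crossings.
All counts are even, so the point lies outside every listed polygon.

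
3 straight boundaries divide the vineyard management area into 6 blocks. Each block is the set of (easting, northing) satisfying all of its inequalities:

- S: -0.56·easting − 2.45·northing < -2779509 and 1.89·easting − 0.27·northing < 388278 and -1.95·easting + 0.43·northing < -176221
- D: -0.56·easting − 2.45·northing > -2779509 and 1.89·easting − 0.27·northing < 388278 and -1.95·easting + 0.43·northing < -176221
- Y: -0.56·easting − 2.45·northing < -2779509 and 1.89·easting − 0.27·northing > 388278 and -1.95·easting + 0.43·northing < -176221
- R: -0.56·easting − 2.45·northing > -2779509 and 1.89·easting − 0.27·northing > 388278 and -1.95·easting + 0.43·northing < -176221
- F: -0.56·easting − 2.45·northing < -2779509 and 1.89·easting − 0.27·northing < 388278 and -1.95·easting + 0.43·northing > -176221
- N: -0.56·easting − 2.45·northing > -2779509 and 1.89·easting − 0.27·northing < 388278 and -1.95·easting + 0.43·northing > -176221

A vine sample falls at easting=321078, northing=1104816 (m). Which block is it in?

F

-0.56·321078 − 2.45·1104816 = -2886602.880, which is < -2779509
1.89·321078 − 0.27·1104816 = 308537.100, which is < 388278
-1.95·321078 + 0.43·1104816 = -151031.220, which is > -176221
This sign pattern matches F.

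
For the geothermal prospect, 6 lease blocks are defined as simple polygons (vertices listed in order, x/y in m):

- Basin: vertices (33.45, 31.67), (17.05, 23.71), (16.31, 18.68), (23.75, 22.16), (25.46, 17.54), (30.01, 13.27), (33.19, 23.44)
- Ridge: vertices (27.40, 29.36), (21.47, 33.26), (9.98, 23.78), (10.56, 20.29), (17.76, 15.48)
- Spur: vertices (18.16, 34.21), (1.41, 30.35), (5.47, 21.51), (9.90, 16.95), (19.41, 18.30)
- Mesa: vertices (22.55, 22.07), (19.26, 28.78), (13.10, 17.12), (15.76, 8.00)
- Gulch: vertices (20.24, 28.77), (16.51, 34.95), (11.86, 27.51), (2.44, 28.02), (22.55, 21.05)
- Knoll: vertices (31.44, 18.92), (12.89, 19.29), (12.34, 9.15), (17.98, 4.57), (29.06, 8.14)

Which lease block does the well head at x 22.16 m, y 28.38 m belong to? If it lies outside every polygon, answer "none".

Cast a ray rightward from (22.16, 28.38). For each polygon, the edges (by vertex number in listed order) whose endpoints lie on opposite sides of y = 28.38, where each meets that height, and whether that is right or left of the point:
Basin: 1–2 at x≈26.672 (right), 7–1 at x≈33.346 (right) → 2 crossings.
Ridge: 2–3 at x≈15.555 (left), 5–1 at x≈26.719 (right) → 1 crossing.
Spur: 2–3 at x≈2.315 (left), 5–1 at x≈18.618 (left) → 0 crossings.
Mesa: 1–2 at x≈19.456 (left), 2–3 at x≈19.049 (left) → 0 crossings.
Gulch: 2–3 at x≈12.404 (left), 5–1 at x≈20.357 (left) → 0 crossings.
Knoll: no edge straddles that height → 0 crossings.
Only Ridge has an odd count, so the point is inside Ridge.

Ridge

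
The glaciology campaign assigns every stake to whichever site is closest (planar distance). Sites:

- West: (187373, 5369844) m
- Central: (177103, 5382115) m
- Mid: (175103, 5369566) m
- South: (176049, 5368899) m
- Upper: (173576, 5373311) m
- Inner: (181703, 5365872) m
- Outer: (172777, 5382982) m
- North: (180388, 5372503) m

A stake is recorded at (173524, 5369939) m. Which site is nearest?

Mid

Squared distances to each site:
West: 191803826.000; Central: 161064217.000; Mid: 2632370.000; South: 7457225.000; Upper: 11373088.000; Inner: 83436530.000; Outer: 170677858.000; North: 53688592.000.
Minimum at Mid.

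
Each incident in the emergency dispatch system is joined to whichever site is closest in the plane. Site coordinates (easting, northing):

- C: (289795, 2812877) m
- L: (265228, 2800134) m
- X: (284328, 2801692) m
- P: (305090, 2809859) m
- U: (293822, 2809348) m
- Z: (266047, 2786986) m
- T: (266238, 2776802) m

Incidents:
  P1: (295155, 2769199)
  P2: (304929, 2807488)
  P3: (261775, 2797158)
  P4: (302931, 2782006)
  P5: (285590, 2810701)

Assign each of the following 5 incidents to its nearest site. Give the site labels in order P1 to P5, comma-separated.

P1 → T (d²=893998498.00)
P2 → P (d²=5647562.00)
P3 → L (d²=20779785.00)
P4 → X (d²=733610205.00)
P5 → C (d²=22417001.00)

T, P, L, X, C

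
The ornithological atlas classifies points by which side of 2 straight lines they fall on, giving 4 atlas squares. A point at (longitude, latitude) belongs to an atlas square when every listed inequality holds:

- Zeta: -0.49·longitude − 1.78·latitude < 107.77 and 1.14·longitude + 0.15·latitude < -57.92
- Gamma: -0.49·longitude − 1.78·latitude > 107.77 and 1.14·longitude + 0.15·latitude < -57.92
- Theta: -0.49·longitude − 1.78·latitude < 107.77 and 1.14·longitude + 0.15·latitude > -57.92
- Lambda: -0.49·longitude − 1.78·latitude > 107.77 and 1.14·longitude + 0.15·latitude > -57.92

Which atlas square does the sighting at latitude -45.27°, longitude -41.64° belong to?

-0.49·-41.64 − 1.78·-45.27 = 100.984, which is < 107.77
1.14·-41.64 + 0.15·-45.27 = -54.260, which is > -57.92
This sign pattern matches Theta.

Theta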